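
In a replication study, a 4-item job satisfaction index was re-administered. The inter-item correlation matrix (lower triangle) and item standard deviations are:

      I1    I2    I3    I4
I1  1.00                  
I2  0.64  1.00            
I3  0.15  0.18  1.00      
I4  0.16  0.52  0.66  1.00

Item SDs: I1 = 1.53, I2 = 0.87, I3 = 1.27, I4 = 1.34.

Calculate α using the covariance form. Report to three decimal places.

Σσ²ᵢ = 1.53² + 0.87² + 1.27² + 1.34² = 6.5063
Covariances σ_ij = r_ij · s_i · s_j:
  σ(I1,I2) = 0.64 × 1.53 × 0.87 = 0.8519
  σ(I1,I3) = 0.15 × 1.53 × 1.27 = 0.2915
  σ(I1,I4) = 0.16 × 1.53 × 1.34 = 0.3280
  σ(I2,I3) = 0.18 × 0.87 × 1.27 = 0.1989
  σ(I2,I4) = 0.52 × 0.87 × 1.34 = 0.6062
  σ(I3,I4) = 0.66 × 1.27 × 1.34 = 1.1232
σ²_T = Σσ²ᵢ + 2·Σσ_ij = 6.5063 + 2 × 3.3997 = 13.3057
α = (4/3)·(1 − 6.5063/13.3057) = 0.681

α = 0.681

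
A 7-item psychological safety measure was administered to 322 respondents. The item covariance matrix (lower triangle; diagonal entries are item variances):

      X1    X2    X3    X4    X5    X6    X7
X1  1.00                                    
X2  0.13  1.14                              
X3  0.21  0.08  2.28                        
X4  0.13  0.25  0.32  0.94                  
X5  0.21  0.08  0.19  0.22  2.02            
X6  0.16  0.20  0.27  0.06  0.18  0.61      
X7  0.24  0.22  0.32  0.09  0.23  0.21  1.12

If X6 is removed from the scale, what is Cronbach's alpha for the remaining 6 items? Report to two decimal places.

Remaining items: X1, X2, X3, X4, X5, X7 (k = 6).
Σσ²ᵢ = 1.00 + 1.14 + 2.28 + 0.94 + 2.02 + 1.12 = 8.50
Var(T) = 8.50 + 2 × 2.92 = 14.34
α (item deleted) = (6/5)·(1 − 8.50/14.34) = 0.49

α = 0.49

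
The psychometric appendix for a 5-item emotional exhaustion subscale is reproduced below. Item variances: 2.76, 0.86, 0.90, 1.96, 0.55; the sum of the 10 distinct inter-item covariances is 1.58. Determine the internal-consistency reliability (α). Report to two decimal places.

ΣVar(i) = 2.76 + 0.86 + 0.90 + 1.96 + 0.55 = 7.03
Sum of distinct covariances = 1.58
total variance = ΣVar(i) + 2·Σcov = 7.03 + 2 × 1.58 = 10.19
α = (5/4)·(1 − 7.03/10.19) = 0.39

α = 0.39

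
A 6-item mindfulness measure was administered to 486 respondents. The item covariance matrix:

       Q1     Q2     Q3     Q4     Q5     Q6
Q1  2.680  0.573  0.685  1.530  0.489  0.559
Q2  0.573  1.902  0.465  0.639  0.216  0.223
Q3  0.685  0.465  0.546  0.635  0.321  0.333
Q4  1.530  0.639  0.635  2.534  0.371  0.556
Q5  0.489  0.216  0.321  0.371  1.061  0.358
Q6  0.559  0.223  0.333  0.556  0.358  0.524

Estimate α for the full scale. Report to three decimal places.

α = 0.759

Σσᵢ² = 2.680 + 1.902 + 0.546 + 2.534 + 1.061 + 0.524 = 9.247
Sum of off-diagonal covariances = 7.953
σ²_T = 9.247 + 2 × 7.953 = 25.153
α = (k/(k−1))·(1 − Σσᵢ²/σ²_T) = (6/5)·(1 − 9.247/25.153) = 0.759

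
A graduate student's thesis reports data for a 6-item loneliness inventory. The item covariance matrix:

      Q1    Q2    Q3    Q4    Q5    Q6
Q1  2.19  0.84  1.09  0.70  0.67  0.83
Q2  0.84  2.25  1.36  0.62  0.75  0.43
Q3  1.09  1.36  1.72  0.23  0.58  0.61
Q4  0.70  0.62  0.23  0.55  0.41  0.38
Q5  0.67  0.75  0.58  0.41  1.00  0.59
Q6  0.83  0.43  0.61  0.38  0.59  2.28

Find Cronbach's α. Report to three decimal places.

Cronbach's α = 0.803

Σσᵢ² = 2.19 + 2.25 + 1.72 + 0.55 + 1.00 + 2.28 = 9.99
Sum of the distinct covariances = 10.09
Var(T) = 9.99 + 2 × 10.09 = 30.17
α = (k/(k−1))·(1 − Σσᵢ²/Var(T)) = (6/5)·(1 − 9.99/30.17) = 0.803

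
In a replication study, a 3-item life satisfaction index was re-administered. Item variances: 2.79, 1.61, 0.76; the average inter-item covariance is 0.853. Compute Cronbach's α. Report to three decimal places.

Σσᵢ² = 2.79 + 1.61 + 0.76 = 5.16
Sum of the 3 distinct covariances = 3 × 0.853 = 2.559
σ²_T = Σσᵢ² + 2·Σcov = 5.16 + 2 × 2.559 = 10.278
α = (3/2)·(1 − 5.16/10.278) = 0.747

α = 0.747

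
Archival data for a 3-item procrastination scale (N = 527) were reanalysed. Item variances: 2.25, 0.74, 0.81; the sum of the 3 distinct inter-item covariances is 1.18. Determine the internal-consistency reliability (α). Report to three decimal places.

α = 0.575

ΣVar(i) = 2.25 + 0.74 + 0.81 = 3.80
Sum of distinct covariances = 1.18
Var(T) = ΣVar(i) + 2·Σcov = 3.80 + 2 × 1.18 = 6.16
α = (3/2)·(1 − 3.80/6.16) = 0.575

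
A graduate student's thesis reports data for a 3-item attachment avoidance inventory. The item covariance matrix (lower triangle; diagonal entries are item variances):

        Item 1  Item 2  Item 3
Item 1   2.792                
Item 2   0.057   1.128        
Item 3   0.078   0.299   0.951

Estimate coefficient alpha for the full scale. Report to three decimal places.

coefficient alpha = 0.227

ΣVar(i) = 2.792 + 1.128 + 0.951 = 4.871
Σ_{i<j} σ_ij = 0.434
Var(T) = 4.871 + 2 × 0.434 = 5.739
α = (k/(k−1))·(1 − ΣVar(i)/Var(T)) = (3/2)·(1 − 4.871/5.739) = 0.227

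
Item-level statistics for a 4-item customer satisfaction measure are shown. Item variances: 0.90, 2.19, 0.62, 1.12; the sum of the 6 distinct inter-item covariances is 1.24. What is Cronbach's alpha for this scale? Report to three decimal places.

Σσᵢ² = 0.90 + 2.19 + 0.62 + 1.12 = 4.83
Sum of distinct covariances = 1.24
σ²_total = Σσᵢ² + 2·Σcov = 4.83 + 2 × 1.24 = 7.31
α = (4/3)·(1 − 4.83/7.31) = 0.452

α = 0.452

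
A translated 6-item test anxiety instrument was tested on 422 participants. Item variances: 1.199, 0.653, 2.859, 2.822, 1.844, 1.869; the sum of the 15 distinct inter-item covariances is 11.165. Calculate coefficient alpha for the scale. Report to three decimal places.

α = 0.798

Σσ²ᵢ = 1.199 + 0.653 + 2.859 + 2.822 + 1.844 + 1.869 = 11.246
Sum of distinct covariances = 11.165
total variance = Σσ²ᵢ + 2·Σcov = 11.246 + 2 × 11.165 = 33.576
α = (6/5)·(1 − 11.246/33.576) = 0.798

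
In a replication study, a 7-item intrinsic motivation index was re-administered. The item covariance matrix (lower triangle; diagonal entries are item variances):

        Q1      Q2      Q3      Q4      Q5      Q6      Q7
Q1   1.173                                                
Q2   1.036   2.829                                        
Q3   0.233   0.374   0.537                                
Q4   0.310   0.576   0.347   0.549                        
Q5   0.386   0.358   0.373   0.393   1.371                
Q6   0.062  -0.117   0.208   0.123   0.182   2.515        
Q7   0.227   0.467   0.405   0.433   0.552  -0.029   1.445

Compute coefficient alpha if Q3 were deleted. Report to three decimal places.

coefficient alpha = 0.601

Remaining items: Q1, Q2, Q4, Q5, Q6, Q7 (k = 6).
Σσ²ᵢ = 1.173 + 2.829 + 0.549 + 1.371 + 2.515 + 1.445 = 9.882
σ²_total = 9.882 + 2 × 4.959 = 19.800
α (item deleted) = (6/5)·(1 − 9.882/19.800) = 0.601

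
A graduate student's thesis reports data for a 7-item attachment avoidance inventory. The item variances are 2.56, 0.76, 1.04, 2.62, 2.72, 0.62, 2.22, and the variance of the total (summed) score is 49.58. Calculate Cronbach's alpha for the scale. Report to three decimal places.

Σσᵢ² = 2.56 + 0.76 + 1.04 + 2.62 + 2.72 + 0.62 + 2.22 = 12.54
α = (k/(k−1))·(1 − Σσᵢ²/σ²_T) = (7/6)·(1 − 12.54/49.58) = 0.872

Cronbach's alpha = 0.872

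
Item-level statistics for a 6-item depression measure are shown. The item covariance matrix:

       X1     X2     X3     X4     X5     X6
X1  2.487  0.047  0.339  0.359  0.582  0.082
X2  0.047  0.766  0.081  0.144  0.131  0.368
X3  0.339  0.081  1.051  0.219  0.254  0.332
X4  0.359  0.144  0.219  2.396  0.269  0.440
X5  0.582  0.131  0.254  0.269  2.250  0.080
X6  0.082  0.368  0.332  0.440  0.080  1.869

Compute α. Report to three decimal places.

α = 0.490

ΣVar(i) = 2.487 + 0.766 + 1.051 + 2.396 + 2.250 + 1.869 = 10.819
Sum of the distinct covariances = 3.727
σ²_T = 10.819 + 2 × 3.727 = 18.273
α = (k/(k−1))·(1 − ΣVar(i)/σ²_T) = (6/5)·(1 − 10.819/18.273) = 0.490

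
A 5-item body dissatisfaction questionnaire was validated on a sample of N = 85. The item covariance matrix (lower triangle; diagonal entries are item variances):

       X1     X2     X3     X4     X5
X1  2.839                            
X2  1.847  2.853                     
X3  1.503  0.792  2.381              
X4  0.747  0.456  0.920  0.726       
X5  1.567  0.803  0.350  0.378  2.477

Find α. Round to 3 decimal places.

α = 0.780

sum of item variances = 2.839 + 2.853 + 2.381 + 0.726 + 2.477 = 11.276
Sum of the distinct covariances = 9.363
total variance = 11.276 + 2 × 9.363 = 30.002
α = (k/(k−1))·(1 − sum of item variances/total variance) = (5/4)·(1 − 11.276/30.002) = 0.780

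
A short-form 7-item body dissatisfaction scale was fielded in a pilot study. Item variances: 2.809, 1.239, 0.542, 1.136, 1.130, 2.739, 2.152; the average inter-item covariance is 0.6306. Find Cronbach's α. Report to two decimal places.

Σσᵢ² = 2.809 + 1.239 + 0.542 + 1.136 + 1.130 + 2.739 + 2.152 = 11.747
Sum of the 21 distinct covariances = 21 × 0.6306 = 13.2426
σ²_T = Σσᵢ² + 2·Σcov = 11.747 + 2 × 13.2426 = 38.2322
α = (7/6)·(1 − 11.747/38.2322) = 0.81

Cronbach's α = 0.81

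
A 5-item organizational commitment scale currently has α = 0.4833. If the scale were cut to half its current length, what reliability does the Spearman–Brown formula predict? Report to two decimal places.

predicted reliability = 0.32

Length factor m = 1/2
α' = m·α / (1 − (1−m)·α)
   = 1/2 × 0.4833 / (1 − (1 − 1/2) × 0.4833)
   = 0.2417 / 0.7583 = 0.32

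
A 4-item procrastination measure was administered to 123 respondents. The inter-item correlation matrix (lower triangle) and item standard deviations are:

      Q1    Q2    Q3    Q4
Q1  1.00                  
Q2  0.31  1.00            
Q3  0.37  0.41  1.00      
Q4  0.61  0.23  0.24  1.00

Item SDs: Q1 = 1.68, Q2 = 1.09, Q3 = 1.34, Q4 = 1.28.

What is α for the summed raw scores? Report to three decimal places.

Σσ²ᵢ = 1.68² + 1.09² + 1.34² + 1.28² = 7.4445
Covariances σ_ij = r_ij · s_i · s_j:
  σ(Q1,Q2) = 0.31 × 1.68 × 1.09 = 0.5677
  σ(Q1,Q3) = 0.37 × 1.68 × 1.34 = 0.8329
  σ(Q1,Q4) = 0.61 × 1.68 × 1.28 = 1.3117
  σ(Q2,Q3) = 0.41 × 1.09 × 1.34 = 0.5988
  σ(Q2,Q4) = 0.23 × 1.09 × 1.28 = 0.3209
  σ(Q3,Q4) = 0.24 × 1.34 × 1.28 = 0.4116
σ²_T = Σσ²ᵢ + 2·Σσ_ij = 7.4445 + 2 × 4.0436 = 15.5317
α = (4/3)·(1 − 7.4445/15.5317) = 0.694

α = 0.694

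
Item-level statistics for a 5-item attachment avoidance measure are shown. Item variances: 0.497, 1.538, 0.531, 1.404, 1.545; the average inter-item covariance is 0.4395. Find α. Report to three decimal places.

ΣVar(i) = 0.497 + 1.538 + 0.531 + 1.404 + 1.545 = 5.515
Sum of the 10 distinct covariances = 10 × 0.4395 = 4.3950
σ²_T = ΣVar(i) + 2·Σcov = 5.515 + 2 × 4.3950 = 14.3050
α = (5/4)·(1 − 5.515/14.3050) = 0.768

α = 0.768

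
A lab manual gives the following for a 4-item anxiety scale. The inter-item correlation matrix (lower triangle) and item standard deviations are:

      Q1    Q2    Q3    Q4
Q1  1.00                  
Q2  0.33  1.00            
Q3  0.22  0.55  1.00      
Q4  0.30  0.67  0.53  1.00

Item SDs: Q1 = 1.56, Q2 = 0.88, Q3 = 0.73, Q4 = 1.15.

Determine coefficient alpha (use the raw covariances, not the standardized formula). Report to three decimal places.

coefficient alpha = 0.690

Σσ²ᵢ = 1.56² + 0.88² + 0.73² + 1.15² = 5.0634
Covariances σ_ij = r_ij · s_i · s_j:
  σ(Q1,Q2) = 0.33 × 1.56 × 0.88 = 0.4530
  σ(Q1,Q3) = 0.22 × 1.56 × 0.73 = 0.2505
  σ(Q1,Q4) = 0.30 × 1.56 × 1.15 = 0.5382
  σ(Q2,Q3) = 0.55 × 0.88 × 0.73 = 0.3533
  σ(Q2,Q4) = 0.67 × 0.88 × 1.15 = 0.6780
  σ(Q3,Q4) = 0.53 × 0.73 × 1.15 = 0.4449
σ²_T = Σσ²ᵢ + 2·Σσ_ij = 5.0634 + 2 × 2.7179 = 10.4992
α = (4/3)·(1 − 5.0634/10.4992) = 0.690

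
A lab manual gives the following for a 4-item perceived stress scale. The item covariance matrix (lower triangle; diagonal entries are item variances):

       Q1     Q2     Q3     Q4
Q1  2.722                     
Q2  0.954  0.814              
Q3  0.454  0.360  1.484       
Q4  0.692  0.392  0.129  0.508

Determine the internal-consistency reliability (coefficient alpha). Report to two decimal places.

α = 0.69

ΣVar(i) = 2.722 + 0.814 + 1.484 + 0.508 = 5.528
Sum of the distinct covariances = 2.981
σ²_T = 5.528 + 2 × 2.981 = 11.490
α = (k/(k−1))·(1 − ΣVar(i)/σ²_T) = (4/3)·(1 − 5.528/11.490) = 0.69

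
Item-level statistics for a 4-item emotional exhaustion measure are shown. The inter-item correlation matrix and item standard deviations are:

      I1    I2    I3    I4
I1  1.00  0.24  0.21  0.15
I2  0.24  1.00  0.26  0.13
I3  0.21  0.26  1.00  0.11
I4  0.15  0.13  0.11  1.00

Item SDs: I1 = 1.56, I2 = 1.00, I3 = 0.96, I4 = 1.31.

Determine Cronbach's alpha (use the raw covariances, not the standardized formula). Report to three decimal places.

α = 0.451

Σσ²ᵢ = 1.56² + 1.00² + 0.96² + 1.31² = 6.0713
Covariances σ_ij = r_ij · s_i · s_j:
  σ(I1,I2) = 0.24 × 1.56 × 1.00 = 0.3744
  σ(I1,I3) = 0.21 × 1.56 × 0.96 = 0.3145
  σ(I1,I4) = 0.15 × 1.56 × 1.31 = 0.3065
  σ(I2,I3) = 0.26 × 1.00 × 0.96 = 0.2496
  σ(I2,I4) = 0.13 × 1.00 × 1.31 = 0.1703
  σ(I3,I4) = 0.11 × 0.96 × 1.31 = 0.1383
σ²_T = Σσ²ᵢ + 2·Σσ_ij = 6.0713 + 2 × 1.5536 = 9.1785
α = (4/3)·(1 − 6.0713/9.1785) = 0.451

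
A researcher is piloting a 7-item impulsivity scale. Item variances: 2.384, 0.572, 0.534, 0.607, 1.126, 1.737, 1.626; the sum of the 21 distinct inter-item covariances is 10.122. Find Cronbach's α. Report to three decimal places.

Cronbach's α = 0.819

Σσᵢ² = 2.384 + 0.572 + 0.534 + 0.607 + 1.126 + 1.737 + 1.626 = 8.586
Sum of distinct covariances = 10.122
Var(T) = Σσᵢ² + 2·Σcov = 8.586 + 2 × 10.122 = 28.830
α = (7/6)·(1 − 8.586/28.830) = 0.819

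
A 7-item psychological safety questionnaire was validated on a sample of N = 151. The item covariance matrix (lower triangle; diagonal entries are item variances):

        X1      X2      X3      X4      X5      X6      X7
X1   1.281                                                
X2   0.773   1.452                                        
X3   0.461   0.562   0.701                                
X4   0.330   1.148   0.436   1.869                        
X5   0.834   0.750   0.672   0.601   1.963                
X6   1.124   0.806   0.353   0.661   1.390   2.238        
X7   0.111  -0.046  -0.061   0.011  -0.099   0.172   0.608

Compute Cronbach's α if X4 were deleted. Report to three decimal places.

Remaining items: X1, X2, X3, X5, X6, X7 (k = 6).
Σσᵢ² = 1.281 + 1.452 + 0.701 + 1.963 + 2.238 + 0.608 = 8.243
Var(T) = 8.243 + 2 × 7.802 = 23.847
α (item deleted) = (6/5)·(1 − 8.243/23.847) = 0.785

α = 0.785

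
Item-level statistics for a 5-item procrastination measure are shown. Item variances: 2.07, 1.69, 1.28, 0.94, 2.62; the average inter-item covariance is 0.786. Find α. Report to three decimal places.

α = 0.808

ΣVar(i) = 2.07 + 1.69 + 1.28 + 0.94 + 2.62 = 8.60
Sum of the 10 distinct covariances = 10 × 0.786 = 7.860
σ²_total = ΣVar(i) + 2·Σcov = 8.60 + 2 × 7.860 = 24.320
α = (5/4)·(1 − 8.60/24.320) = 0.808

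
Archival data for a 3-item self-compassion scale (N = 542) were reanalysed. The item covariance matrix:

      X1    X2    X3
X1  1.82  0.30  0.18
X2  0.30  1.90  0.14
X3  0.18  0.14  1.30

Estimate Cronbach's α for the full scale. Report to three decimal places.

α = 0.297

Σσ²ᵢ = 1.82 + 1.90 + 1.30 = 5.02
Σ_{i<j} σ_ij = 0.62
σ²_T = 5.02 + 2 × 0.62 = 6.26
α = (k/(k−1))·(1 − Σσ²ᵢ/σ²_T) = (3/2)·(1 − 5.02/6.26) = 0.297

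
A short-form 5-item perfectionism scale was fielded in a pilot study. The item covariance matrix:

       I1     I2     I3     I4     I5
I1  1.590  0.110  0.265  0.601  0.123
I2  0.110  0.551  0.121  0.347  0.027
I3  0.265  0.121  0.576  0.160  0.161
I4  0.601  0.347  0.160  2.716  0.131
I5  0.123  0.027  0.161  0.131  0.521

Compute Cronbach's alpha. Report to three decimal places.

α = 0.509

Σσ²ᵢ = 1.590 + 0.551 + 0.576 + 2.716 + 0.521 = 5.954
Sum of off-diagonal covariances = 2.046
σ²_T = 5.954 + 2 × 2.046 = 10.046
α = (k/(k−1))·(1 − Σσ²ᵢ/σ²_T) = (5/4)·(1 − 5.954/10.046) = 0.509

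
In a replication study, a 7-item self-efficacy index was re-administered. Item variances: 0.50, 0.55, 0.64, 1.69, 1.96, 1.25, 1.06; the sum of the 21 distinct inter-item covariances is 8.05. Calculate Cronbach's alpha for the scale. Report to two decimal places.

Σσ²ᵢ = 0.50 + 0.55 + 0.64 + 1.69 + 1.96 + 1.25 + 1.06 = 7.65
Sum of distinct covariances = 8.05
σ²_total = Σσ²ᵢ + 2·Σcov = 7.65 + 2 × 8.05 = 23.75
α = (7/6)·(1 − 7.65/23.75) = 0.79

Cronbach's alpha = 0.79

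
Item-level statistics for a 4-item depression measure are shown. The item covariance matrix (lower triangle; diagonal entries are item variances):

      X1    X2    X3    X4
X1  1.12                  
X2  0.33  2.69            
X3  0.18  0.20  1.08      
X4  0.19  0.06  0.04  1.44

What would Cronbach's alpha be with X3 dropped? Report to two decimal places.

Remaining items: X1, X2, X4 (k = 3).
ΣVar(i) = 1.12 + 2.69 + 1.44 = 5.25
σ²_T = 5.25 + 2 × 0.58 = 6.41
α (item deleted) = (3/2)·(1 − 5.25/6.41) = 0.27

Cronbach's alpha = 0.27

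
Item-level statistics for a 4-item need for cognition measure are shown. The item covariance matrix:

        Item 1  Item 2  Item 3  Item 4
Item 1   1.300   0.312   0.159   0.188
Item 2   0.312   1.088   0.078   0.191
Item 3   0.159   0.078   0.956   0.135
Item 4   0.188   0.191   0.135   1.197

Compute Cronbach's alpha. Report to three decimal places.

Cronbach's alpha = 0.425

sum of item variances = 1.300 + 1.088 + 0.956 + 1.197 = 4.541
Sum of the distinct covariances = 1.063
Var(T) = 4.541 + 2 × 1.063 = 6.667
α = (k/(k−1))·(1 − sum of item variances/Var(T)) = (4/3)·(1 − 4.541/6.667) = 0.425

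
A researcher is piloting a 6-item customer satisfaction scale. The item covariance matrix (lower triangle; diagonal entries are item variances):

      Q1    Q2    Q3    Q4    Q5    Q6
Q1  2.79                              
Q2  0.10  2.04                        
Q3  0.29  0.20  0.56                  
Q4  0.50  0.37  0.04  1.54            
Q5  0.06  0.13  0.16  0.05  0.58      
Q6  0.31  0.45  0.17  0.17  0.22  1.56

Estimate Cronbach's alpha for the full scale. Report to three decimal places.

Cronbach's alpha = 0.498

Σσ²ᵢ = 2.79 + 2.04 + 0.56 + 1.54 + 0.58 + 1.56 = 9.07
Sum of off-diagonal covariances = 3.22
σ²_T = 9.07 + 2 × 3.22 = 15.51
α = (k/(k−1))·(1 − Σσ²ᵢ/σ²_T) = (6/5)·(1 − 9.07/15.51) = 0.498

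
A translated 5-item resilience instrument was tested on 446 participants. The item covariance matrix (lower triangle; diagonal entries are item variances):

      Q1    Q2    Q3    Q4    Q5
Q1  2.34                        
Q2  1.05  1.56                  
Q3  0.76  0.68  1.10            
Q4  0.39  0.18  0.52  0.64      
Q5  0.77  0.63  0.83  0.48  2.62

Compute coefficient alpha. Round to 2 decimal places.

α = 0.75

sum of item variances = 2.34 + 1.56 + 1.10 + 0.64 + 2.62 = 8.26
Sum of the distinct covariances = 6.29
σ²_total = 8.26 + 2 × 6.29 = 20.84
α = (k/(k−1))·(1 − sum of item variances/σ²_total) = (5/4)·(1 − 8.26/20.84) = 0.75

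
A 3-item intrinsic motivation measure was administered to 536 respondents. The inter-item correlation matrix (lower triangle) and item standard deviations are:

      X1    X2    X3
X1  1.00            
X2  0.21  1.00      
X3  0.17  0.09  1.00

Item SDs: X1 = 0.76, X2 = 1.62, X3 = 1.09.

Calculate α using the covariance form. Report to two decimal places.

Σσ²ᵢ = 0.76² + 1.62² + 1.09² = 4.3901
Covariances σ_ij = r_ij · s_i · s_j:
  σ(X1,X2) = 0.21 × 0.76 × 1.62 = 0.2586
  σ(X1,X3) = 0.17 × 0.76 × 1.09 = 0.1408
  σ(X2,X3) = 0.09 × 1.62 × 1.09 = 0.1589
σ²_T = Σσ²ᵢ + 2·Σσ_ij = 4.3901 + 2 × 0.5583 = 5.5067
α = (3/2)·(1 − 4.3901/5.5067) = 0.30

α = 0.30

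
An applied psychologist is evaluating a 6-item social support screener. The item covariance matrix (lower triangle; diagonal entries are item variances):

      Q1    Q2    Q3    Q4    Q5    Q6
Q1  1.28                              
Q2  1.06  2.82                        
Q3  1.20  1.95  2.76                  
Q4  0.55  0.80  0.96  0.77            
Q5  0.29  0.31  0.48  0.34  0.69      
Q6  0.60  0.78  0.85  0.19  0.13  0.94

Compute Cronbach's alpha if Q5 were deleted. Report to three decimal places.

Remaining items: Q1, Q2, Q3, Q4, Q6 (k = 5).
Σσ²ᵢ = 1.28 + 2.82 + 2.76 + 0.77 + 0.94 = 8.57
σ²_total = 8.57 + 2 × 8.94 = 26.45
α (item deleted) = (5/4)·(1 − 8.57/26.45) = 0.845

Cronbach's alpha = 0.845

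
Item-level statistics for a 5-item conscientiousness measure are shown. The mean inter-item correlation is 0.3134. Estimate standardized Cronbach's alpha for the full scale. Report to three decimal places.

Standardized α = k·r̄ / (1 + (k−1)·r̄) = 5 × 0.3134 / (1 + 4 × 0.3134)
  = 1.5670 / 2.2536 = 0.695

standardized Cronbach's alpha = 0.695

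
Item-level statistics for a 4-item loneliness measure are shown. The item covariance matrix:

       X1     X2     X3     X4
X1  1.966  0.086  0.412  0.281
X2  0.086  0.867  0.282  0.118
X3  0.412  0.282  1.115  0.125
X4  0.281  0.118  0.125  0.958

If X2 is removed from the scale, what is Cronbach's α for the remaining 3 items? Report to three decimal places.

Remaining items: X1, X3, X4 (k = 3).
ΣVar(i) = 1.966 + 1.115 + 0.958 = 4.039
σ²_total = 4.039 + 2 × 0.818 = 5.675
α (item deleted) = (3/2)·(1 − 4.039/5.675) = 0.432

Cronbach's α = 0.432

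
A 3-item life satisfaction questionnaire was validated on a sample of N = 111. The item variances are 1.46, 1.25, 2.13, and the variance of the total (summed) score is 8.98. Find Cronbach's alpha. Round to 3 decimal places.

Σσ²ᵢ = 1.46 + 1.25 + 2.13 = 4.84
α = (k/(k−1))·(1 − Σσ²ᵢ/Var(T)) = (3/2)·(1 − 4.84/8.98) = 0.692

α = 0.692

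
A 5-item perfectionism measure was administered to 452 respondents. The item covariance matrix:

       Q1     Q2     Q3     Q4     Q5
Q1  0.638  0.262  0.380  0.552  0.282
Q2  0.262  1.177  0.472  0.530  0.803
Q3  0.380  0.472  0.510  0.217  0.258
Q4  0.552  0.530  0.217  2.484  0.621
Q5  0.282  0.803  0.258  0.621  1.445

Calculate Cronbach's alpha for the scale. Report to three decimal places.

ΣVar(i) = 0.638 + 1.177 + 0.510 + 2.484 + 1.445 = 6.254
Sum of the distinct covariances = 4.377
σ²_T = 6.254 + 2 × 4.377 = 15.008
α = (k/(k−1))·(1 − ΣVar(i)/σ²_T) = (5/4)·(1 − 6.254/15.008) = 0.729

α = 0.729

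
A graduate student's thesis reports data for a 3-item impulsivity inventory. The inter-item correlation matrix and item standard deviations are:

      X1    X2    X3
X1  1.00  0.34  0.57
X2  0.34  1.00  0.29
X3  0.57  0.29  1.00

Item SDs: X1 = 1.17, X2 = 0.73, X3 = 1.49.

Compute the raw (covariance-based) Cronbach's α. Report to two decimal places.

Σσ²ᵢ = 1.17² + 0.73² + 1.49² = 4.1219
Covariances σ_ij = r_ij · s_i · s_j:
  σ(X1,X2) = 0.34 × 1.17 × 0.73 = 0.2904
  σ(X1,X3) = 0.57 × 1.17 × 1.49 = 0.9937
  σ(X2,X3) = 0.29 × 0.73 × 1.49 = 0.3154
σ²_T = Σσ²ᵢ + 2·Σσ_ij = 4.1219 + 2 × 1.5995 = 7.3209
α = (3/2)·(1 − 4.1219/7.3209) = 0.66

Cronbach's α = 0.66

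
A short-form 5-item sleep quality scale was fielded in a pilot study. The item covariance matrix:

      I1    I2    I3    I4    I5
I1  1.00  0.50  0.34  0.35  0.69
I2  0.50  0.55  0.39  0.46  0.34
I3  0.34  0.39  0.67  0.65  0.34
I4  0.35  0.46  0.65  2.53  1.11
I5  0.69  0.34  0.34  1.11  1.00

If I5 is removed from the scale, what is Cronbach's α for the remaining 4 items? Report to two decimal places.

Cronbach's α = 0.71

Remaining items: I1, I2, I3, I4 (k = 4).
ΣVar(i) = 1.00 + 0.55 + 0.67 + 2.53 = 4.75
σ²_T = 4.75 + 2 × 2.69 = 10.13
α (item deleted) = (4/3)·(1 − 4.75/10.13) = 0.71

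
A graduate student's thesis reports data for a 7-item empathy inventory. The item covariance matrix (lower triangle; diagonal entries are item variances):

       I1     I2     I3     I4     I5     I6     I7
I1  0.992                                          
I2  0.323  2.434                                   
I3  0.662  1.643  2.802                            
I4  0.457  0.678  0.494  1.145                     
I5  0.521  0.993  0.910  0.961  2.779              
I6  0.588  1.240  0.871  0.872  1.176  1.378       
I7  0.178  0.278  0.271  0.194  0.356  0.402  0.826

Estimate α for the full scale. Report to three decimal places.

α = 0.811

Σσᵢ² = 0.992 + 2.434 + 2.802 + 1.145 + 2.779 + 1.378 + 0.826 = 12.356
Sum of the distinct covariances = 14.068
total variance = 12.356 + 2 × 14.068 = 40.492
α = (k/(k−1))·(1 − Σσᵢ²/total variance) = (7/6)·(1 − 12.356/40.492) = 0.811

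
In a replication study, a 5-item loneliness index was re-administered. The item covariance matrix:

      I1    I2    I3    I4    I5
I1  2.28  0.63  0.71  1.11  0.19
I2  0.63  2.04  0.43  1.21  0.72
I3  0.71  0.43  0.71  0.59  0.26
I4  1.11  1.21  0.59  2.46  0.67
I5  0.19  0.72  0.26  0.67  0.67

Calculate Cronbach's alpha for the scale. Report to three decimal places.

Σσ²ᵢ = 2.28 + 2.04 + 0.71 + 2.46 + 0.67 = 8.16
Sum of the distinct covariances = 6.52
σ²_T = 8.16 + 2 × 6.52 = 21.20
α = (k/(k−1))·(1 − Σσ²ᵢ/σ²_T) = (5/4)·(1 − 8.16/21.20) = 0.769

Cronbach's alpha = 0.769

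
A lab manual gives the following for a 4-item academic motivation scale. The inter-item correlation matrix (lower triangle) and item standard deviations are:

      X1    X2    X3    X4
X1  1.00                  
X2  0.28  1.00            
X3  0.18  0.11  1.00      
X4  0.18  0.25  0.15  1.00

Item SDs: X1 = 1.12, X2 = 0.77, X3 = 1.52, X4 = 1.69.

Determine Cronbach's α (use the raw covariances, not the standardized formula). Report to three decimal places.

Σσ²ᵢ = 1.12² + 0.77² + 1.52² + 1.69² = 7.0138
Covariances σ_ij = r_ij · s_i · s_j:
  σ(X1,X2) = 0.28 × 1.12 × 0.77 = 0.2415
  σ(X1,X3) = 0.18 × 1.12 × 1.52 = 0.3064
  σ(X1,X4) = 0.18 × 1.12 × 1.69 = 0.3407
  σ(X2,X3) = 0.11 × 0.77 × 1.52 = 0.1287
  σ(X2,X4) = 0.25 × 0.77 × 1.69 = 0.3253
  σ(X3,X4) = 0.15 × 1.52 × 1.69 = 0.3853
σ²_T = Σσ²ᵢ + 2·Σσ_ij = 7.0138 + 2 × 1.7279 = 10.4696
α = (4/3)·(1 − 7.0138/10.4696) = 0.440

α = 0.440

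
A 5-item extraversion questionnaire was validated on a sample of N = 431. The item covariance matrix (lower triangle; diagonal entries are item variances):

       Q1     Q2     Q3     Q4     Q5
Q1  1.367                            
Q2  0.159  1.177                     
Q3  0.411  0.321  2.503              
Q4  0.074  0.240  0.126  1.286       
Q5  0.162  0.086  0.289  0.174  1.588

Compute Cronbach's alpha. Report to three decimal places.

Cronbach's alpha = 0.425

sum of item variances = 1.367 + 1.177 + 2.503 + 1.286 + 1.588 = 7.921
Σ_{i<j} σ_ij = 2.042
σ²_T = 7.921 + 2 × 2.042 = 12.005
α = (k/(k−1))·(1 − sum of item variances/σ²_T) = (5/4)·(1 − 7.921/12.005) = 0.425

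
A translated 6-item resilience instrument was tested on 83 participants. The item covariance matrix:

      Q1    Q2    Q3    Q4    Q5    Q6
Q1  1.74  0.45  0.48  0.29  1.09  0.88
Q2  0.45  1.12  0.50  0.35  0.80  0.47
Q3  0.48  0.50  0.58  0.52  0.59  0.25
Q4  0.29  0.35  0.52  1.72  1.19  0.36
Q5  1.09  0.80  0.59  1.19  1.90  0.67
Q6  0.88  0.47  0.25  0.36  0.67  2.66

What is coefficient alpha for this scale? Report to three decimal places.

coefficient alpha = 0.776

Σσᵢ² = 1.74 + 1.12 + 0.58 + 1.72 + 1.90 + 2.66 = 9.72
Σ_{i<j} σ_ij = 8.89
total variance = 9.72 + 2 × 8.89 = 27.50
α = (k/(k−1))·(1 − Σσᵢ²/total variance) = (6/5)·(1 − 9.72/27.50) = 0.776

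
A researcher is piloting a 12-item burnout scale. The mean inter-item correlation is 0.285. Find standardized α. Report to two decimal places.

Standardized α = k·r̄ / (1 + (k−1)·r̄) = 12 × 0.285 / (1 + 11 × 0.285)
  = 3.4200 / 4.1350 = 0.83

α = 0.83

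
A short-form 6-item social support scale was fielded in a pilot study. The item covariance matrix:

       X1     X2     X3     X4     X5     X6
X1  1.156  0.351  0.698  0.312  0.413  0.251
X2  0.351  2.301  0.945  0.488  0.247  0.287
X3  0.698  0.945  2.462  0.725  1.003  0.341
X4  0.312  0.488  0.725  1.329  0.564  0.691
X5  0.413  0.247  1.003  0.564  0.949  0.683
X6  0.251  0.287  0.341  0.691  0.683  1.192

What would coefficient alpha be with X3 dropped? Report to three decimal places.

α = 0.691

Remaining items: X1, X2, X4, X5, X6 (k = 5).
sum of item variances = 1.156 + 2.301 + 1.329 + 0.949 + 1.192 = 6.927
σ²_total = 6.927 + 2 × 4.287 = 15.501
α (item deleted) = (5/4)·(1 − 6.927/15.501) = 0.691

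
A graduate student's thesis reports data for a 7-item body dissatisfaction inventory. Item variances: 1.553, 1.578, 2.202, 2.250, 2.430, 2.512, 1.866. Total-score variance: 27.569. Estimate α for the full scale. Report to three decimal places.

α = 0.558

sum of item variances = 1.553 + 1.578 + 2.202 + 2.250 + 2.430 + 2.512 + 1.866 = 14.391
α = (k/(k−1))·(1 − sum of item variances/total variance) = (7/6)·(1 − 14.391/27.569) = 0.558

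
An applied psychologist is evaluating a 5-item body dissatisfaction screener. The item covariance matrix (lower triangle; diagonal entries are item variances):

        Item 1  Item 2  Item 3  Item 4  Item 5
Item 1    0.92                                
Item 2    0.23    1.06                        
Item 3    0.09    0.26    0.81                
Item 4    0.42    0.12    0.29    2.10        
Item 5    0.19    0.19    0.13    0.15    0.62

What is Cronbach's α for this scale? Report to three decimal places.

Σσ²ᵢ = 0.92 + 1.06 + 0.81 + 2.10 + 0.62 = 5.51
Sum of the distinct covariances = 2.07
σ²_T = 5.51 + 2 × 2.07 = 9.65
α = (k/(k−1))·(1 − Σσ²ᵢ/σ²_T) = (5/4)·(1 − 5.51/9.65) = 0.536

α = 0.536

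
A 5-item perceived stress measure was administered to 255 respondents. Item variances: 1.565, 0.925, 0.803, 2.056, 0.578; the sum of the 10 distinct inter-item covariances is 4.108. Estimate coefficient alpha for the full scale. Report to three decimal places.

coefficient alpha = 0.726

Σσᵢ² = 1.565 + 0.925 + 0.803 + 2.056 + 0.578 = 5.927
Sum of distinct covariances = 4.108
total variance = Σσᵢ² + 2·Σcov = 5.927 + 2 × 4.108 = 14.143
α = (5/4)·(1 − 5.927/14.143) = 0.726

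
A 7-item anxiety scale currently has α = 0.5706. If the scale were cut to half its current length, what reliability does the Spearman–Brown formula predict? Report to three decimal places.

Length factor m = 1/2
α' = m·α / (1 − (1−m)·α)
   = 1/2 × 0.5706 / (1 − (1 − 1/2) × 0.5706)
   = 0.2853 / 0.7147 = 0.399

predicted reliability = 0.399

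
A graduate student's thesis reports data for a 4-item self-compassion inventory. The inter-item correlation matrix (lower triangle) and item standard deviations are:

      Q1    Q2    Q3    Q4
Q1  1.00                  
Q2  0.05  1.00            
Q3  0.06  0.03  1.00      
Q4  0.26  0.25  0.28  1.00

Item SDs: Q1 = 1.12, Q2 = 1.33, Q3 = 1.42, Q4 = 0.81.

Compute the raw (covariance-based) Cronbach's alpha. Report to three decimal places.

Cronbach's alpha = 0.360

Σσ²ᵢ = 1.12² + 1.33² + 1.42² + 0.81² = 5.6958
Covariances σ_ij = r_ij · s_i · s_j:
  σ(Q1,Q2) = 0.05 × 1.12 × 1.33 = 0.0745
  σ(Q1,Q3) = 0.06 × 1.12 × 1.42 = 0.0954
  σ(Q1,Q4) = 0.26 × 1.12 × 0.81 = 0.2359
  σ(Q2,Q3) = 0.03 × 1.33 × 1.42 = 0.0567
  σ(Q2,Q4) = 0.25 × 1.33 × 0.81 = 0.2693
  σ(Q3,Q4) = 0.28 × 1.42 × 0.81 = 0.3221
σ²_T = Σσ²ᵢ + 2·Σσ_ij = 5.6958 + 2 × 1.0539 = 7.8036
α = (4/3)·(1 − 5.6958/7.8036) = 0.360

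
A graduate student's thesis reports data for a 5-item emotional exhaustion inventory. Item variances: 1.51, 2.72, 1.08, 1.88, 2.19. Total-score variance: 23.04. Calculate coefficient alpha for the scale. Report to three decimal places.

α = 0.741

Σσᵢ² = 1.51 + 2.72 + 1.08 + 1.88 + 2.19 = 9.38
α = (k/(k−1))·(1 − Σσᵢ²/σ²_total) = (5/4)·(1 − 9.38/23.04) = 0.741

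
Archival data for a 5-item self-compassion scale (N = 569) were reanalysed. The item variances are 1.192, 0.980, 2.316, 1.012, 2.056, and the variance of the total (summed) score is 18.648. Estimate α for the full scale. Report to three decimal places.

Σσ²ᵢ = 1.192 + 0.980 + 2.316 + 1.012 + 2.056 = 7.556
α = (k/(k−1))·(1 − Σσ²ᵢ/σ²_total) = (5/4)·(1 − 7.556/18.648) = 0.744

α = 0.744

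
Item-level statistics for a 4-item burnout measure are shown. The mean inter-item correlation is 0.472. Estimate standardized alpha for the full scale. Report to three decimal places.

α = 0.781

Standardized α = k·r̄ / (1 + (k−1)·r̄) = 4 × 0.472 / (1 + 3 × 0.472)
  = 1.8880 / 2.4160 = 0.781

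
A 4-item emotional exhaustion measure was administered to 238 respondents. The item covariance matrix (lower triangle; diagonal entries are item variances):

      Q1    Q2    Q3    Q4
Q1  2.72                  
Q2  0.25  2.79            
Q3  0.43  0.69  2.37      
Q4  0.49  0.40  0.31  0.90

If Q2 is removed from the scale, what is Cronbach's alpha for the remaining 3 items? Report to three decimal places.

Cronbach's alpha = 0.437

Remaining items: Q1, Q3, Q4 (k = 3).
Σσᵢ² = 2.72 + 2.37 + 0.90 = 5.99
σ²_total = 5.99 + 2 × 1.23 = 8.45
α (item deleted) = (3/2)·(1 − 5.99/8.45) = 0.437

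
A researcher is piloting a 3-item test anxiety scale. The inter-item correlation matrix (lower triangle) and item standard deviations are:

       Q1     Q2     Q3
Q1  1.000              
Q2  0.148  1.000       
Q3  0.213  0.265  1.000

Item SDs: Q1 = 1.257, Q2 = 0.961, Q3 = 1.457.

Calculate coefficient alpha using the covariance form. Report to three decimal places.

Σσ²ᵢ = 1.257² + 0.961² + 1.457² = 4.6264
Covariances σ_ij = r_ij · s_i · s_j:
  σ(Q1,Q2) = 0.148 × 1.257 × 0.961 = 0.1788
  σ(Q1,Q3) = 0.213 × 1.257 × 1.457 = 0.3901
  σ(Q2,Q3) = 0.265 × 0.961 × 1.457 = 0.3710
σ²_T = Σσ²ᵢ + 2·Σσ_ij = 4.6264 + 2 × 0.9399 = 6.5062
α = (3/2)·(1 − 4.6264/6.5062) = 0.433

coefficient alpha = 0.433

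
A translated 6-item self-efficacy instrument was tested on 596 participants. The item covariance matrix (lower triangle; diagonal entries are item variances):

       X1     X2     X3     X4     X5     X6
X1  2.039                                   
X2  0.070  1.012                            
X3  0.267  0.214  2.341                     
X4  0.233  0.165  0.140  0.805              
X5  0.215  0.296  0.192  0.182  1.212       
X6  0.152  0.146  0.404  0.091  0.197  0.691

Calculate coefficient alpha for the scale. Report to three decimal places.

Σσᵢ² = 2.039 + 1.012 + 2.341 + 0.805 + 1.212 + 0.691 = 8.100
Sum of off-diagonal covariances = 2.964
σ²_T = 8.100 + 2 × 2.964 = 14.028
α = (k/(k−1))·(1 − Σσᵢ²/σ²_T) = (6/5)·(1 − 8.100/14.028) = 0.507

coefficient alpha = 0.507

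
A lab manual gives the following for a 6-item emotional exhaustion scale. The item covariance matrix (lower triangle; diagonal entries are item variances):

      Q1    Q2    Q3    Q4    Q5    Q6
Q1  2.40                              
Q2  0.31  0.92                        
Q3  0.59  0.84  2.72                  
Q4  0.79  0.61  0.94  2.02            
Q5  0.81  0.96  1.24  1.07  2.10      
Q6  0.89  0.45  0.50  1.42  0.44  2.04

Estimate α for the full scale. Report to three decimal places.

α = 0.792

ΣVar(i) = 2.40 + 0.92 + 2.72 + 2.02 + 2.10 + 2.04 = 12.20
Sum of off-diagonal covariances = 11.86
σ²_T = 12.20 + 2 × 11.86 = 35.92
α = (k/(k−1))·(1 − ΣVar(i)/σ²_T) = (6/5)·(1 − 12.20/35.92) = 0.792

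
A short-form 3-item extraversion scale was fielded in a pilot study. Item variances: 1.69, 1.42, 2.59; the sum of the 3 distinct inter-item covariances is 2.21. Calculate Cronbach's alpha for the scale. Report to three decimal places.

Σσ²ᵢ = 1.69 + 1.42 + 2.59 = 5.70
Sum of distinct covariances = 2.21
σ²_total = Σσ²ᵢ + 2·Σcov = 5.70 + 2 × 2.21 = 10.12
α = (3/2)·(1 − 5.70/10.12) = 0.655

Cronbach's alpha = 0.655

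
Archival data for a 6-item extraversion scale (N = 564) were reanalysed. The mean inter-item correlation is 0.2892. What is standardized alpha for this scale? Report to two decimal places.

standardized alpha = 0.71

Standardized α = k·r̄ / (1 + (k−1)·r̄) = 6 × 0.2892 / (1 + 5 × 0.2892)
  = 1.7352 / 2.4460 = 0.71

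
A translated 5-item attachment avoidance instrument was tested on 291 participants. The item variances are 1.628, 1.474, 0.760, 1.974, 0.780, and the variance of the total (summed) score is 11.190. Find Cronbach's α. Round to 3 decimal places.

ΣVar(i) = 1.628 + 1.474 + 0.760 + 1.974 + 0.780 = 6.616
α = (k/(k−1))·(1 − ΣVar(i)/σ²_total) = (5/4)·(1 − 6.616/11.190) = 0.511

α = 0.511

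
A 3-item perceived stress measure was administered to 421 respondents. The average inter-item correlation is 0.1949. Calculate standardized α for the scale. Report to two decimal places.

α = 0.42

Standardized α = k·r̄ / (1 + (k−1)·r̄) = 3 × 0.1949 / (1 + 2 × 0.1949)
  = 0.5847 / 1.3898 = 0.42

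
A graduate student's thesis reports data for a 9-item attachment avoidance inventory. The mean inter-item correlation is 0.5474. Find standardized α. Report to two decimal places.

standardized α = 0.92

Standardized α = k·r̄ / (1 + (k−1)·r̄) = 9 × 0.5474 / (1 + 8 × 0.5474)
  = 4.9266 / 5.3792 = 0.92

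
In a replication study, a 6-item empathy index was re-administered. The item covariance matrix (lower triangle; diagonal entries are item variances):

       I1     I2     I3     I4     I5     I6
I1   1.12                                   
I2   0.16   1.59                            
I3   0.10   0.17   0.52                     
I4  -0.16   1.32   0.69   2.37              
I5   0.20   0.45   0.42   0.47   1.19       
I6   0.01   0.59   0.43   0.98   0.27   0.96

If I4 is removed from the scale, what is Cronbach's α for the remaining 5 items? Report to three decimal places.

α = 0.638

Remaining items: I1, I2, I3, I5, I6 (k = 5).
ΣVar(i) = 1.12 + 1.59 + 0.52 + 1.19 + 0.96 = 5.38
Var(T) = 5.38 + 2 × 2.80 = 10.98
α (item deleted) = (5/4)·(1 − 5.38/10.98) = 0.638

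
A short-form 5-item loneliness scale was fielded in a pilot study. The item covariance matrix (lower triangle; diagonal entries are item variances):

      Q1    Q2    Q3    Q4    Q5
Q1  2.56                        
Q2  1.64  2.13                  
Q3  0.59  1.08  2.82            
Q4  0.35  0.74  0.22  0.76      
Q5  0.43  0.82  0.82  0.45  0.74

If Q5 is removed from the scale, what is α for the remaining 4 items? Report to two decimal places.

Remaining items: Q1, Q2, Q3, Q4 (k = 4).
Σσ²ᵢ = 2.56 + 2.13 + 2.82 + 0.76 = 8.27
σ²_T = 8.27 + 2 × 4.62 = 17.51
α (item deleted) = (4/3)·(1 − 8.27/17.51) = 0.70

α = 0.70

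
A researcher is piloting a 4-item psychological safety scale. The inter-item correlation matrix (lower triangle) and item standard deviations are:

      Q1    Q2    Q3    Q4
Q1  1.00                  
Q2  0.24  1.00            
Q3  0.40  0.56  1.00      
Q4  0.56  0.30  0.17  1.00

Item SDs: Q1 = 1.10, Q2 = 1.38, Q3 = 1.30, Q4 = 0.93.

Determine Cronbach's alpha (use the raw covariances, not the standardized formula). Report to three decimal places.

Σσ²ᵢ = 1.10² + 1.38² + 1.30² + 0.93² = 5.6693
Covariances σ_ij = r_ij · s_i · s_j:
  σ(Q1,Q2) = 0.24 × 1.10 × 1.38 = 0.3643
  σ(Q1,Q3) = 0.40 × 1.10 × 1.30 = 0.5720
  σ(Q1,Q4) = 0.56 × 1.10 × 0.93 = 0.5729
  σ(Q2,Q3) = 0.56 × 1.38 × 1.30 = 1.0046
  σ(Q2,Q4) = 0.30 × 1.38 × 0.93 = 0.3850
  σ(Q3,Q4) = 0.17 × 1.30 × 0.93 = 0.2055
σ²_T = Σσ²ᵢ + 2·Σσ_ij = 5.6693 + 2 × 3.1043 = 11.8779
α = (4/3)·(1 − 5.6693/11.8779) = 0.697

Cronbach's alpha = 0.697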